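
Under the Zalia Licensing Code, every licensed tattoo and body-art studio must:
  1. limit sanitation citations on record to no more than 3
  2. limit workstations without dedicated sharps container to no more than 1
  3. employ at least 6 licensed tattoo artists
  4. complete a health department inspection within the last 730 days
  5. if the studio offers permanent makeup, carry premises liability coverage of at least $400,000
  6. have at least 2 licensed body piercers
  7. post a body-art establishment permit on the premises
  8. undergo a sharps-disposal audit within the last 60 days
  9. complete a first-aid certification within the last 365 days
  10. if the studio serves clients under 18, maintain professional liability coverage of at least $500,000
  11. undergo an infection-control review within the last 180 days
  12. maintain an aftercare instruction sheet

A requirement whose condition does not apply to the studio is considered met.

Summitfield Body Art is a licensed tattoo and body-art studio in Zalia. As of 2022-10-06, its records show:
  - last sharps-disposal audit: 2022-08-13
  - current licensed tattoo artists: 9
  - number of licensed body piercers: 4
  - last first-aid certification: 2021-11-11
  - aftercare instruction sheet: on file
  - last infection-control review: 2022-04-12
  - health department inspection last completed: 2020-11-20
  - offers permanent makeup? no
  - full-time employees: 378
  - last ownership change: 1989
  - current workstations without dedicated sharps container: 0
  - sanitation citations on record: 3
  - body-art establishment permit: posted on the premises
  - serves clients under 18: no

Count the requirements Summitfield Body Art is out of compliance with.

1. sanitation citations on record 3 ≤ 3 → met
2. workstations without dedicated sharps container 0 ≤ 1 → met
3. licensed tattoo artists 9 ≥ 6 → met
4. health department inspection 685 days ago vs limit 730 → met
5. condition 'offers permanent makeup' does not hold → requirement n/a → met
6. licensed body piercers 4 ≥ 2 → met
7. body-art establishment permit present → met
8. sharps-disposal audit 54 days ago vs limit 60 → met
9. first-aid certification 329 days ago vs limit 365 → met
10. condition 'serves clients under 18' does not hold → requirement n/a → met
11. infection-control review 177 days ago vs limit 180 → met
12. aftercare instruction sheet present → met
Not met: 0 of 12

0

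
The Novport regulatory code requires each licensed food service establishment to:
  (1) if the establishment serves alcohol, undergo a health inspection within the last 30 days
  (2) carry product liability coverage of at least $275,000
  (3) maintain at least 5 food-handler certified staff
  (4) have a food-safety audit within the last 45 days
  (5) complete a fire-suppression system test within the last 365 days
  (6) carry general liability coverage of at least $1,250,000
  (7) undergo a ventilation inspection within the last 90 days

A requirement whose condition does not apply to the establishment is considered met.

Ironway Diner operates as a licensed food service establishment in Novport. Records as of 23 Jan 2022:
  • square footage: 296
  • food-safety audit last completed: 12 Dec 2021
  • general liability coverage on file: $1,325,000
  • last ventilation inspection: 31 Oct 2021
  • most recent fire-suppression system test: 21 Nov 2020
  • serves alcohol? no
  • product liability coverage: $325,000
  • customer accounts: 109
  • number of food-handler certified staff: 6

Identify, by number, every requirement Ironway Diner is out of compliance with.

5

1. condition 'serves alcohol' does not hold → requirement n/a → met
2. product liability coverage $325,000 ≥ $275,000 → met
3. food-handler certified staff 6 ≥ 5 → met
4. food-safety audit 42 days ago vs limit 45 → met
5. fire-suppression system test 428 days ago vs limit 365 → not met
6. general liability coverage $1,325,000 ≥ $1,250,000 → met
7. ventilation inspection 84 days ago vs limit 90 → met
Not met: 5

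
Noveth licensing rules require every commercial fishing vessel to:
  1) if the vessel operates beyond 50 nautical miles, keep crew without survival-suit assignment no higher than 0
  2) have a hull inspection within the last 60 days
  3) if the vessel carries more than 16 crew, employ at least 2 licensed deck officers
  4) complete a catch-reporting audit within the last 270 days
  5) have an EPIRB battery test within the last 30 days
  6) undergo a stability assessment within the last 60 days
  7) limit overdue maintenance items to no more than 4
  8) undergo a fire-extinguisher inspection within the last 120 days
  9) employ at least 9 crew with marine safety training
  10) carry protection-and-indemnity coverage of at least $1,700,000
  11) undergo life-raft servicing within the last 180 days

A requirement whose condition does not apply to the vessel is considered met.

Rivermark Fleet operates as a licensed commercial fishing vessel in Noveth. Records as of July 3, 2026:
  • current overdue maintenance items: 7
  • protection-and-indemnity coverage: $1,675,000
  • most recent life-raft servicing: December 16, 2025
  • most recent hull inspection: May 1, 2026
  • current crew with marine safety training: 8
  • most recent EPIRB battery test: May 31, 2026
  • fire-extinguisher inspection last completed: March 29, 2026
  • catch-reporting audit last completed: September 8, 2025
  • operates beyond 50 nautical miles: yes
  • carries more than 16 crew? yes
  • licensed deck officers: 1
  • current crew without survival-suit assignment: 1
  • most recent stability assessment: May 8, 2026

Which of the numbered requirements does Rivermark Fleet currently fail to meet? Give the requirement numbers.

1, 2, 3, 4, 5, 7, 9, 10, 11

1. condition 'operates beyond 50 nautical miles' holds; crew without survival-suit assignment 1 > 0 → not met
2. hull inspection 63 days ago vs limit 60 → not met
3. condition 'carries more than 16 crew' holds; licensed deck officers 1 < 2 → not met
4. catch-reporting audit 298 days ago vs limit 270 → not met
5. EPIRB battery test 33 days ago vs limit 30 → not met
6. stability assessment 56 days ago vs limit 60 → met
7. overdue maintenance items 7 > 4 → not met
8. fire-extinguisher inspection 96 days ago vs limit 120 → met
9. crew with marine safety training 8 < 9 → not met
10. protection-and-indemnity coverage $1,675,000 < $1,700,000 → not met
11. life-raft servicing 199 days ago vs limit 180 → not met
Not met: 1, 2, 3, 4, 5, 7, 9, 10, 11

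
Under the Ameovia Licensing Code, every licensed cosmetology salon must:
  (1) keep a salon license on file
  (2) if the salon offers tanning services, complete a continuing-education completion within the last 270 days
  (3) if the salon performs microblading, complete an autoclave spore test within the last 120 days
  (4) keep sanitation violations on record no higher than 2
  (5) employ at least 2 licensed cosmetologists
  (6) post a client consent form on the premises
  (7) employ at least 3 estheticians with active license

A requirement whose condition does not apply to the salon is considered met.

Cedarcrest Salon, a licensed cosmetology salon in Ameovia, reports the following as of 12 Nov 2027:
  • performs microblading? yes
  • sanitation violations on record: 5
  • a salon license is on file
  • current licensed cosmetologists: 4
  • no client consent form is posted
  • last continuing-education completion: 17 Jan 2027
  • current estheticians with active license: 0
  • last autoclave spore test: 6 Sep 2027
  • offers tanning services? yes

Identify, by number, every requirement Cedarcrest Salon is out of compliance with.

2, 4, 6, 7

1. salon license present → met
2. condition 'offers tanning services' holds; continuing-education completion 299 days ago vs limit 270 → not met
3. condition 'performs microblading' holds; autoclave spore test 67 days ago vs limit 120 → met
4. sanitation violations on record 5 > 2 → not met
5. licensed cosmetologists 4 ≥ 2 → met
6. client consent form absent → not met
7. estheticians with active license 0 < 3 → not met
Not met: 2, 4, 6, 7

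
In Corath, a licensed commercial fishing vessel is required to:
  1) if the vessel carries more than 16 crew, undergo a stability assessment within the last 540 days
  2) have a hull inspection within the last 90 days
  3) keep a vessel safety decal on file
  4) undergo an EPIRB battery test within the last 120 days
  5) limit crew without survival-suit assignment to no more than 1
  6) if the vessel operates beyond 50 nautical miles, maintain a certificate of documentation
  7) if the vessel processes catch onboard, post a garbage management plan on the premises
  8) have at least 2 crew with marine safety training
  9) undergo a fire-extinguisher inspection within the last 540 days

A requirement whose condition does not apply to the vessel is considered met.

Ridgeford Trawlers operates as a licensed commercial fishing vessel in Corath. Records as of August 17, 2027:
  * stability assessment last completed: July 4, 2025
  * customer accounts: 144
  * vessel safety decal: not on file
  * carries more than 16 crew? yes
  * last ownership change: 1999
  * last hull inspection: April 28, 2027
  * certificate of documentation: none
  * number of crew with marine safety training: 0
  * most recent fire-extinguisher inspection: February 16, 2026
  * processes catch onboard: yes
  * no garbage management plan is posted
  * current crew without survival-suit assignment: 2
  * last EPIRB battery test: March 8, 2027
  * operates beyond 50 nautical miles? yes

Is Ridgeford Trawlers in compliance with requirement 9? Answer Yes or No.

9. fire-extinguisher inspection 547 days ago vs limit 540 → not met

No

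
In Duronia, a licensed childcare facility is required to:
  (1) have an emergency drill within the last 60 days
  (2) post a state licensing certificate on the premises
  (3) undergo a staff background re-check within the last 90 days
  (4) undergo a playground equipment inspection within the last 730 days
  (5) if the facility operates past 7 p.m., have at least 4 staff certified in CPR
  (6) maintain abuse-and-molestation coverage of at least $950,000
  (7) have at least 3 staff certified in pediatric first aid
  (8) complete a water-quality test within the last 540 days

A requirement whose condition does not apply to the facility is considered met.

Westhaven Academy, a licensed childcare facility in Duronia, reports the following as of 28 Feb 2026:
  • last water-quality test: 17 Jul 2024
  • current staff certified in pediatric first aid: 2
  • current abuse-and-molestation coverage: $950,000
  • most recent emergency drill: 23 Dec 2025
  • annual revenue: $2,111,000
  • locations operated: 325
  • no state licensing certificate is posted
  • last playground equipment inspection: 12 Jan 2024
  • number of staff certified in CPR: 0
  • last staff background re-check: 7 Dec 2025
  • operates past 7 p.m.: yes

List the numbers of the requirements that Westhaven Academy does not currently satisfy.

1. emergency drill 67 days ago vs limit 60 → not met
2. state licensing certificate absent → not met
3. staff background re-check 83 days ago vs limit 90 → met
4. playground equipment inspection 778 days ago vs limit 730 → not met
5. condition 'operates past 7 p.m.' holds; staff certified in CPR 0 < 4 → not met
6. abuse-and-molestation coverage $950,000 ≥ $950,000 → met
7. staff certified in pediatric first aid 2 < 3 → not met
8. water-quality test 591 days ago vs limit 540 → not met
Not met: 1, 2, 4, 5, 7, 8

1, 2, 4, 5, 7, 8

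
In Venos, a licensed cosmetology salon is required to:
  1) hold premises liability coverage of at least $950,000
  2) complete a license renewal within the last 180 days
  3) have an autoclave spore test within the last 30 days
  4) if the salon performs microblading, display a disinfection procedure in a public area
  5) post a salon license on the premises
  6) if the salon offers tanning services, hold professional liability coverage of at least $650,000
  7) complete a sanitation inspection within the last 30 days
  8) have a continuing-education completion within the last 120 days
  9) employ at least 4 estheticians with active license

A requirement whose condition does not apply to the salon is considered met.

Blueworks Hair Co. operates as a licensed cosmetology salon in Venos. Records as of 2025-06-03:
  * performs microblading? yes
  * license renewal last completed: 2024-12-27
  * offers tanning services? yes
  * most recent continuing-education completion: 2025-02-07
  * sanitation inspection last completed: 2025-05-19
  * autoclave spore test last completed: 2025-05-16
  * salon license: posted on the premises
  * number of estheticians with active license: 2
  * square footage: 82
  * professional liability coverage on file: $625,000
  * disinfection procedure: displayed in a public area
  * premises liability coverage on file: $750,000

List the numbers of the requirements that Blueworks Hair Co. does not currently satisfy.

1. premises liability coverage $750,000 < $950,000 → not met
2. license renewal 158 days ago vs limit 180 → met
3. autoclave spore test 18 days ago vs limit 30 → met
4. condition 'performs microblading' holds; disinfection procedure present → met
5. salon license present → met
6. condition 'offers tanning services' holds; professional liability coverage $625,000 < $650,000 → not met
7. sanitation inspection 15 days ago vs limit 30 → met
8. continuing-education completion 116 days ago vs limit 120 → met
9. estheticians with active license 2 < 4 → not met
Not met: 1, 6, 9

1, 6, 9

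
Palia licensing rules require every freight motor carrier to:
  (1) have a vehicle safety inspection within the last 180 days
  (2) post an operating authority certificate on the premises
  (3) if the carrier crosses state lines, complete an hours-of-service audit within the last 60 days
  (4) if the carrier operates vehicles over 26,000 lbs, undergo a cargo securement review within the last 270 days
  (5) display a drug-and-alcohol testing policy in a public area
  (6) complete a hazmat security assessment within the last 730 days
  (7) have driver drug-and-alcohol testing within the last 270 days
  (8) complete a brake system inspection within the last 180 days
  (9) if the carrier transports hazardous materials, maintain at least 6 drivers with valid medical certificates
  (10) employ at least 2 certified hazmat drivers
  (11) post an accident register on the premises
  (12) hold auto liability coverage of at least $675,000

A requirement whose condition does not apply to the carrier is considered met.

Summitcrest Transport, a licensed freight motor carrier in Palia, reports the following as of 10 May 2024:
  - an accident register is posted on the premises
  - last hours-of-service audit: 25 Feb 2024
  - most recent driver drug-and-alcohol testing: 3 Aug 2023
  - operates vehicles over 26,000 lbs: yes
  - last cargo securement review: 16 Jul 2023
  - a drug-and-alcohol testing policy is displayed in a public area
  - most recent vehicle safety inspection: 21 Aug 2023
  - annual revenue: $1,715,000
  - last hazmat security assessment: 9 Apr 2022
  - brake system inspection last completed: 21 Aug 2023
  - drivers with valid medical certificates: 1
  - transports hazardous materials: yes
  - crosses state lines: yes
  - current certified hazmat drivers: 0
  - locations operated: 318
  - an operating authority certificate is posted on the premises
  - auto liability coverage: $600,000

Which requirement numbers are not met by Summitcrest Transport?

1. vehicle safety inspection 263 days ago vs limit 180 → not met
2. operating authority certificate present → met
3. condition 'crosses state lines' holds; hours-of-service audit 75 days ago vs limit 60 → not met
4. condition 'operates vehicles over 26,000 lbs' holds; cargo securement review 299 days ago vs limit 270 → not met
5. drug-and-alcohol testing policy present → met
6. hazmat security assessment 762 days ago vs limit 730 → not met
7. driver drug-and-alcohol testing 281 days ago vs limit 270 → not met
8. brake system inspection 263 days ago vs limit 180 → not met
9. condition 'transports hazardous materials' holds; drivers with valid medical certificates 1 < 6 → not met
10. certified hazmat drivers 0 < 2 → not met
11. accident register present → met
12. auto liability coverage $600,000 < $675,000 → not met
Not met: 1, 3, 4, 6, 7, 8, 9, 10, 12

1, 3, 4, 6, 7, 8, 9, 10, 12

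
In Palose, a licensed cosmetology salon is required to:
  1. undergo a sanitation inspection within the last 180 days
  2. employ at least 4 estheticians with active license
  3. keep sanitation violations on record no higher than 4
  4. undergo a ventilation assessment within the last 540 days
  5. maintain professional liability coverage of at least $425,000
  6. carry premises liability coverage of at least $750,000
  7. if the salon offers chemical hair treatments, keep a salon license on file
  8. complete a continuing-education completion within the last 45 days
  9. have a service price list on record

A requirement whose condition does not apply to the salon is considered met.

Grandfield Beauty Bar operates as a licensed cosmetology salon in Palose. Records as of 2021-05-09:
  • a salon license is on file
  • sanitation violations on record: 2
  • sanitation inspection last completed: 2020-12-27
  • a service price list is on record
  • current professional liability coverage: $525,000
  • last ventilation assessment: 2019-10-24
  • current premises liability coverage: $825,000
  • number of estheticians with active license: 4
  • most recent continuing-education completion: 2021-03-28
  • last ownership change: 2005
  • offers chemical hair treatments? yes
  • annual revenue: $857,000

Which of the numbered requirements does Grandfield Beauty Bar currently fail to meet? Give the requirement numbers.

4

1. sanitation inspection 133 days ago vs limit 180 → met
2. estheticians with active license 4 ≥ 4 → met
3. sanitation violations on record 2 ≤ 4 → met
4. ventilation assessment 563 days ago vs limit 540 → not met
5. professional liability coverage $525,000 ≥ $425,000 → met
6. premises liability coverage $825,000 ≥ $750,000 → met
7. condition 'offers chemical hair treatments' holds; salon license present → met
8. continuing-education completion 42 days ago vs limit 45 → met
9. service price list present → met
Not met: 4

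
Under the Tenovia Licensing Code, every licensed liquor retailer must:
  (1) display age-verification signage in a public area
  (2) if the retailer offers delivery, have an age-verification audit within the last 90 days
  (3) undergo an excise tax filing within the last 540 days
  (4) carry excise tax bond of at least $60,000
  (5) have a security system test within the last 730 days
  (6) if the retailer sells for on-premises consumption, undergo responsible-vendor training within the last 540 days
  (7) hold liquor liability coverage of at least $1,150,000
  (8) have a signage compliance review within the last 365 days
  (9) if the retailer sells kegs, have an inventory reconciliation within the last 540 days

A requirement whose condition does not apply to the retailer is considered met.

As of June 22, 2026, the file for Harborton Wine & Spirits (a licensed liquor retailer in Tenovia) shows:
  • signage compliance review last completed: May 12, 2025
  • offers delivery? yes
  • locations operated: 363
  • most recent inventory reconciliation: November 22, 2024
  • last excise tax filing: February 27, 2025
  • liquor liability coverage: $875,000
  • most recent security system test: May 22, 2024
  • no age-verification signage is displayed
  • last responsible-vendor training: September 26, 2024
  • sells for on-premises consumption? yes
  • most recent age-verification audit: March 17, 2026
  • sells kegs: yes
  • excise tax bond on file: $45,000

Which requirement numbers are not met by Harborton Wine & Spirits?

1. age-verification signage absent → not met
2. condition 'offers delivery' holds; age-verification audit 97 days ago vs limit 90 → not met
3. excise tax filing 480 days ago vs limit 540 → met
4. excise tax bond $45,000 < $60,000 → not met
5. security system test 761 days ago vs limit 730 → not met
6. condition 'sells for on-premises consumption' holds; responsible-vendor training 634 days ago vs limit 540 → not met
7. liquor liability coverage $875,000 < $1,150,000 → not met
8. signage compliance review 406 days ago vs limit 365 → not met
9. condition 'sells kegs' holds; inventory reconciliation 577 days ago vs limit 540 → not met
Not met: 1, 2, 4, 5, 6, 7, 8, 9

1, 2, 4, 5, 6, 7, 8, 9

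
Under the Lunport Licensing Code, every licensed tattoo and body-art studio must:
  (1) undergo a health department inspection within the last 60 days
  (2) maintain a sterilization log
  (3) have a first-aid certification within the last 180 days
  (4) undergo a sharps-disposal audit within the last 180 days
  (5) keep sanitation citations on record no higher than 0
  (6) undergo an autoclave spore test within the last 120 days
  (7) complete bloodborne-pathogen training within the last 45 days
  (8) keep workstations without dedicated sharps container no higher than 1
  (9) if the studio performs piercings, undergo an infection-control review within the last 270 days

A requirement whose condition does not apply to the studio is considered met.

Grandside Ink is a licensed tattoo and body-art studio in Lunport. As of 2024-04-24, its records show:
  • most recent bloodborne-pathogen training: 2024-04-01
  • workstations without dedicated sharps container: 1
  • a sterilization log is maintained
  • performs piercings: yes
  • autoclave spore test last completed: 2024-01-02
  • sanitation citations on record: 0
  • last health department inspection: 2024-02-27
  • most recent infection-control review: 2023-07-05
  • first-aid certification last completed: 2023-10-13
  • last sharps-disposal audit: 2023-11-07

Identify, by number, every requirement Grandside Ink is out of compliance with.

1. health department inspection 57 days ago vs limit 60 → met
2. sterilization log present → met
3. first-aid certification 194 days ago vs limit 180 → not met
4. sharps-disposal audit 169 days ago vs limit 180 → met
5. sanitation citations on record 0 ≤ 0 → met
6. autoclave spore test 113 days ago vs limit 120 → met
7. bloodborne-pathogen training 23 days ago vs limit 45 → met
8. workstations without dedicated sharps container 1 ≤ 1 → met
9. condition 'performs piercings' holds; infection-control review 294 days ago vs limit 270 → not met
Not met: 3, 9

3, 9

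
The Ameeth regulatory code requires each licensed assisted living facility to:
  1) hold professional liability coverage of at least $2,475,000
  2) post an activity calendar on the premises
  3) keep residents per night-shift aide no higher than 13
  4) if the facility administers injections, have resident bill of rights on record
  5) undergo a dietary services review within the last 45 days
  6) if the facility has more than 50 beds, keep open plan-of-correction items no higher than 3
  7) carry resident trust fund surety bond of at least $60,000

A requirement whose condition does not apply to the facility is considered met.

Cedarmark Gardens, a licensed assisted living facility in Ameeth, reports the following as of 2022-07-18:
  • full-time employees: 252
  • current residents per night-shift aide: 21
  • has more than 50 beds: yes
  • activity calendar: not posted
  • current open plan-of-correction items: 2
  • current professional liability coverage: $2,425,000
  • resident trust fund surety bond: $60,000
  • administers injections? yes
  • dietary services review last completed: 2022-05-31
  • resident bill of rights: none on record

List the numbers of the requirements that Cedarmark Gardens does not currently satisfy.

1, 2, 3, 4, 5

1. professional liability coverage $2,425,000 < $2,475,000 → not met
2. activity calendar absent → not met
3. residents per night-shift aide 21 > 13 → not met
4. condition 'administers injections' holds; resident bill of rights absent → not met
5. dietary services review 48 days ago vs limit 45 → not met
6. condition 'has more than 50 beds' holds; open plan-of-correction items 2 ≤ 3 → met
7. resident trust fund surety bond $60,000 ≥ $60,000 → met
Not met: 1, 2, 3, 4, 5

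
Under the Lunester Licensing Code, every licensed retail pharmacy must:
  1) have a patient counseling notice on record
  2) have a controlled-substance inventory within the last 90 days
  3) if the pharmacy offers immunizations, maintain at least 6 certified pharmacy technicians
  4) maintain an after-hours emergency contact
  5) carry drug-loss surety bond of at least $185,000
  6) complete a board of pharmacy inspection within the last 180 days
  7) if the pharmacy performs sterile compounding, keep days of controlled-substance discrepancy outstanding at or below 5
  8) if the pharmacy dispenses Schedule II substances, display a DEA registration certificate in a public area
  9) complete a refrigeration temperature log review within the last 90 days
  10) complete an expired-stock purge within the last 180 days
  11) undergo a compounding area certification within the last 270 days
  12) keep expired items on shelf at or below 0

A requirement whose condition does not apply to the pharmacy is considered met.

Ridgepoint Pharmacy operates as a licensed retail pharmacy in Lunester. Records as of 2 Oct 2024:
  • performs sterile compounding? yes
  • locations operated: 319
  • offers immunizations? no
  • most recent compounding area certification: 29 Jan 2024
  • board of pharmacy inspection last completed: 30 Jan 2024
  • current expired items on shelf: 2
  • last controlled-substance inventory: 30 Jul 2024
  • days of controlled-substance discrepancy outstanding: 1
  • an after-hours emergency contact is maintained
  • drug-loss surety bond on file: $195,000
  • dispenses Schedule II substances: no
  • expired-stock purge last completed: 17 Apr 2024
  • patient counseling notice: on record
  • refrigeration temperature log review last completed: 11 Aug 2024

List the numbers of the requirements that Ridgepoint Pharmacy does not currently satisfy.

6, 12

1. patient counseling notice present → met
2. controlled-substance inventory 64 days ago vs limit 90 → met
3. condition 'offers immunizations' does not hold → requirement n/a → met
4. after-hours emergency contact present → met
5. drug-loss surety bond $195,000 ≥ $185,000 → met
6. board of pharmacy inspection 246 days ago vs limit 180 → not met
7. condition 'performs sterile compounding' holds; days of controlled-substance discrepancy outstanding 1 ≤ 5 → met
8. condition 'dispenses Schedule II substances' does not hold → requirement n/a → met
9. refrigeration temperature log review 52 days ago vs limit 90 → met
10. expired-stock purge 168 days ago vs limit 180 → met
11. compounding area certification 247 days ago vs limit 270 → met
12. expired items on shelf 2 > 0 → not met
Not met: 6, 12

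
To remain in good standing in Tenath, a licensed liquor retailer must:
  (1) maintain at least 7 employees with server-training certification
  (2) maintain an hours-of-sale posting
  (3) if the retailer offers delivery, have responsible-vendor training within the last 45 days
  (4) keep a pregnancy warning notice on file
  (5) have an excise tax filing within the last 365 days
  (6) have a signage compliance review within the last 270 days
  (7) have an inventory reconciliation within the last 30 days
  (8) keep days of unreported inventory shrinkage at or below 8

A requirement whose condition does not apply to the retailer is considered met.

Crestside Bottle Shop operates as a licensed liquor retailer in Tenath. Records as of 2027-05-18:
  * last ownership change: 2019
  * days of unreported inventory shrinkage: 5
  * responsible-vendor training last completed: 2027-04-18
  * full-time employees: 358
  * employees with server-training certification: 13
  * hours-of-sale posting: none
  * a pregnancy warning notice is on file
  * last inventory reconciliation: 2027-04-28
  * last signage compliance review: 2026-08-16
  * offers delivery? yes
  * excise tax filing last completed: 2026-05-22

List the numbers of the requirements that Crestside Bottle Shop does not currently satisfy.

1. employees with server-training certification 13 ≥ 7 → met
2. hours-of-sale posting absent → not met
3. condition 'offers delivery' holds; responsible-vendor training 30 days ago vs limit 45 → met
4. pregnancy warning notice present → met
5. excise tax filing 361 days ago vs limit 365 → met
6. signage compliance review 275 days ago vs limit 270 → not met
7. inventory reconciliation 20 days ago vs limit 30 → met
8. days of unreported inventory shrinkage 5 ≤ 8 → met
Not met: 2, 6

2, 6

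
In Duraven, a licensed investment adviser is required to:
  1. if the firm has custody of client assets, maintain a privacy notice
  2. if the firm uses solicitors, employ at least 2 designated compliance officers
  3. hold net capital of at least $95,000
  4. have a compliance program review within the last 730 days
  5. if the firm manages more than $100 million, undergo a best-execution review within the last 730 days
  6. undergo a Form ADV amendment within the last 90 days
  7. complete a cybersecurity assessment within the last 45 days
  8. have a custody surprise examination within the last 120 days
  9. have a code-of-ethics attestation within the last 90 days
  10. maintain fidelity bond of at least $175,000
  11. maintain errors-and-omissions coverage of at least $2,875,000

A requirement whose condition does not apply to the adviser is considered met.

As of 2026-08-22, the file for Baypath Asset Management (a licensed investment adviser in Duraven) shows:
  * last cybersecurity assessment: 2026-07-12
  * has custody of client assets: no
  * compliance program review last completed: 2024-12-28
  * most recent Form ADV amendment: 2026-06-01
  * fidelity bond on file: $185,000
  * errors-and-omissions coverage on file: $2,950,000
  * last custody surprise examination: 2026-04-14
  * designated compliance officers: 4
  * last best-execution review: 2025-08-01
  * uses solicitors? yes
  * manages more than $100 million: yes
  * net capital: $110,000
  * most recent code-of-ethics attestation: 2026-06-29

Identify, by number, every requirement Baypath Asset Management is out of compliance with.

8

1. condition 'has custody of client assets' does not hold → requirement n/a → met
2. condition 'uses solicitors' holds; designated compliance officers 4 ≥ 2 → met
3. net capital $110,000 ≥ $95,000 → met
4. compliance program review 602 days ago vs limit 730 → met
5. condition 'manages more than $100 million' holds; best-execution review 386 days ago vs limit 730 → met
6. Form ADV amendment 82 days ago vs limit 90 → met
7. cybersecurity assessment 41 days ago vs limit 45 → met
8. custody surprise examination 130 days ago vs limit 120 → not met
9. code-of-ethics attestation 54 days ago vs limit 90 → met
10. fidelity bond $185,000 ≥ $175,000 → met
11. errors-and-omissions coverage $2,950,000 ≥ $2,875,000 → met
Not met: 8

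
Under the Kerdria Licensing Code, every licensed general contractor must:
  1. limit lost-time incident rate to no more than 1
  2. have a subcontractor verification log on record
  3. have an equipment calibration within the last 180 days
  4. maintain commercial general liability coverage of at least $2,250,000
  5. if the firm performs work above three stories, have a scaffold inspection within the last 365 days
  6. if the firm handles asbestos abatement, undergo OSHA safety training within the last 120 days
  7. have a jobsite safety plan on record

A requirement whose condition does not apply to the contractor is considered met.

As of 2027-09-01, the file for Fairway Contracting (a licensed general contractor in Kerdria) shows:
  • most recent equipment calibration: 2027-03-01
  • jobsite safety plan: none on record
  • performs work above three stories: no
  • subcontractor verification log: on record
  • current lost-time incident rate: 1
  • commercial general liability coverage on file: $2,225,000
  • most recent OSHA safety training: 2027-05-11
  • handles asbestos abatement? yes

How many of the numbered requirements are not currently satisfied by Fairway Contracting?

1. lost-time incident rate 1 ≤ 1 → met
2. subcontractor verification log present → met
3. equipment calibration 184 days ago vs limit 180 → not met
4. commercial general liability coverage $2,225,000 < $2,250,000 → not met
5. condition 'performs work above three stories' does not hold → requirement n/a → met
6. condition 'handles asbestos abatement' holds; OSHA safety training 113 days ago vs limit 120 → met
7. jobsite safety plan absent → not met
Not met: 3 of 7

3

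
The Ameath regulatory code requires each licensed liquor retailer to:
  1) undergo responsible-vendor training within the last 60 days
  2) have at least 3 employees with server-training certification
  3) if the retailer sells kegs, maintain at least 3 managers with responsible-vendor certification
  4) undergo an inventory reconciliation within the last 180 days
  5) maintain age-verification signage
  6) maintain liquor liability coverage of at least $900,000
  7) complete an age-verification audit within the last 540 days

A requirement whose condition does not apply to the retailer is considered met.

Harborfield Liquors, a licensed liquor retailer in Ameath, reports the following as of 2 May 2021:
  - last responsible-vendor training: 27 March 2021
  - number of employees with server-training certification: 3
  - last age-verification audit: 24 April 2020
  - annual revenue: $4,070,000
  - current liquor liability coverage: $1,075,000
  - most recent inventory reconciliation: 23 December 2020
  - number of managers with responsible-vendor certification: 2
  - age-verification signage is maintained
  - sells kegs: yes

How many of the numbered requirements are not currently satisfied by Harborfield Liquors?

1. responsible-vendor training 36 days ago vs limit 60 → met
2. employees with server-training certification 3 ≥ 3 → met
3. condition 'sells kegs' holds; managers with responsible-vendor certification 2 < 3 → not met
4. inventory reconciliation 130 days ago vs limit 180 → met
5. age-verification signage present → met
6. liquor liability coverage $1,075,000 ≥ $900,000 → met
7. age-verification audit 373 days ago vs limit 540 → met
Not met: 1 of 7

1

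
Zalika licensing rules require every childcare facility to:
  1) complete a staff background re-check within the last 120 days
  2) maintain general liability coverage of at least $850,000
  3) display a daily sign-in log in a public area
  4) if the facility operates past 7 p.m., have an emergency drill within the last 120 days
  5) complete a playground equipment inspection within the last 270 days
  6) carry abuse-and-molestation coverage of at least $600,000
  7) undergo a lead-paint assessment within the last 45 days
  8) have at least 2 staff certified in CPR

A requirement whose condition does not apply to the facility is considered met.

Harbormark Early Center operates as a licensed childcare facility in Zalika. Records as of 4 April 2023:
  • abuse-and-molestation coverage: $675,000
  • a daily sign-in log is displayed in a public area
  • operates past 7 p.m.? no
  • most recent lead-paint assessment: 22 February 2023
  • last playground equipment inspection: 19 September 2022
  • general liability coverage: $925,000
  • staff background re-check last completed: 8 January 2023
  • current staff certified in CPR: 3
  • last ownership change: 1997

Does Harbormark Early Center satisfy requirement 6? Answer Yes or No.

Yes

6. abuse-and-molestation coverage $675,000 ≥ $600,000 → met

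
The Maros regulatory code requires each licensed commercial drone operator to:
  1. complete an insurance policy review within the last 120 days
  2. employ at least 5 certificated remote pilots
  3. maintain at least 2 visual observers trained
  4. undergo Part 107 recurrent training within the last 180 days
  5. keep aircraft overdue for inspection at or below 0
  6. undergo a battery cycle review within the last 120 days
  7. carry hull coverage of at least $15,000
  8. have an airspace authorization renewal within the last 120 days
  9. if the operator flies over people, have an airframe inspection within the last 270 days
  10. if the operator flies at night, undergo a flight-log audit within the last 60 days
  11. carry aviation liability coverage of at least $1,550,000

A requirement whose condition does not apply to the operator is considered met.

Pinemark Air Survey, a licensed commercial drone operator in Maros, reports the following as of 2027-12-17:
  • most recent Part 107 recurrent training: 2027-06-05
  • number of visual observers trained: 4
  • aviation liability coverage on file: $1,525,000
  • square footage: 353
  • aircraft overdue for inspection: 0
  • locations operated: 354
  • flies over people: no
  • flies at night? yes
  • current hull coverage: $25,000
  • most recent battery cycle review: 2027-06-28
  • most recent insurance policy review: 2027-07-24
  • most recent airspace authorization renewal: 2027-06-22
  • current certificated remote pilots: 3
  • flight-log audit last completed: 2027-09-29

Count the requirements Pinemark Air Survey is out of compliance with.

1. insurance policy review 146 days ago vs limit 120 → not met
2. certificated remote pilots 3 < 5 → not met
3. visual observers trained 4 ≥ 2 → met
4. Part 107 recurrent training 195 days ago vs limit 180 → not met
5. aircraft overdue for inspection 0 ≤ 0 → met
6. battery cycle review 172 days ago vs limit 120 → not met
7. hull coverage $25,000 ≥ $15,000 → met
8. airspace authorization renewal 178 days ago vs limit 120 → not met
9. condition 'flies over people' does not hold → requirement n/a → met
10. condition 'flies at night' holds; flight-log audit 79 days ago vs limit 60 → not met
11. aviation liability coverage $1,525,000 < $1,550,000 → not met
Not met: 7 of 11

7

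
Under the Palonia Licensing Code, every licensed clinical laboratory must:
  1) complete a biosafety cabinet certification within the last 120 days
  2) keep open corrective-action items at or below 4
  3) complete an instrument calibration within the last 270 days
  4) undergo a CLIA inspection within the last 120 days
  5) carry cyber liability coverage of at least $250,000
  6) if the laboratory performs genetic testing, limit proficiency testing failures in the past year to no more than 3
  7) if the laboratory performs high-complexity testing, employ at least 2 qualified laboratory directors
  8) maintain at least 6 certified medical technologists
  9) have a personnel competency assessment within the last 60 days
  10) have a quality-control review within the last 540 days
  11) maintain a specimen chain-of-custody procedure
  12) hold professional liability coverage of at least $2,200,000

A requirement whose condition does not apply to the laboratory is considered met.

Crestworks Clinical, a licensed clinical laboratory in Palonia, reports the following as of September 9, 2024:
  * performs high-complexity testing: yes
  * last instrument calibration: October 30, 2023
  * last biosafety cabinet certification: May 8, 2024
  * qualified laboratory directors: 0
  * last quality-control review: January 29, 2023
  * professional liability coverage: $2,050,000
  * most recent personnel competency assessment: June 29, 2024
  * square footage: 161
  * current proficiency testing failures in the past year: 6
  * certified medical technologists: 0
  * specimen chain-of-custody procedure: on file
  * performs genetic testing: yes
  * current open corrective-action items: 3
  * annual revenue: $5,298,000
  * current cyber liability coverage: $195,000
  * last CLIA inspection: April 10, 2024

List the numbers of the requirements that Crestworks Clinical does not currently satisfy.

1, 3, 4, 5, 6, 7, 8, 9, 10, 12

1. biosafety cabinet certification 124 days ago vs limit 120 → not met
2. open corrective-action items 3 ≤ 4 → met
3. instrument calibration 315 days ago vs limit 270 → not met
4. CLIA inspection 152 days ago vs limit 120 → not met
5. cyber liability coverage $195,000 < $250,000 → not met
6. condition 'performs genetic testing' holds; proficiency testing failures in the past year 6 > 3 → not met
7. condition 'performs high-complexity testing' holds; qualified laboratory directors 0 < 2 → not met
8. certified medical technologists 0 < 6 → not met
9. personnel competency assessment 72 days ago vs limit 60 → not met
10. quality-control review 589 days ago vs limit 540 → not met
11. specimen chain-of-custody procedure present → met
12. professional liability coverage $2,050,000 < $2,200,000 → not met
Not met: 1, 3, 4, 5, 6, 7, 8, 9, 10, 12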